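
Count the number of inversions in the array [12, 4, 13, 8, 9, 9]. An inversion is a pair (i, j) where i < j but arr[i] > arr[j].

Finding inversions in [12, 4, 13, 8, 9, 9]:

(0, 1): arr[0]=12 > arr[1]=4
(0, 3): arr[0]=12 > arr[3]=8
(0, 4): arr[0]=12 > arr[4]=9
(0, 5): arr[0]=12 > arr[5]=9
(2, 3): arr[2]=13 > arr[3]=8
(2, 4): arr[2]=13 > arr[4]=9
(2, 5): arr[2]=13 > arr[5]=9

Total inversions: 7

The array has 7 inversion(s): (0,1), (0,3), (0,4), (0,5), (2,3), (2,4), (2,5). Each pair (i,j) satisfies i < j and arr[i] > arr[j].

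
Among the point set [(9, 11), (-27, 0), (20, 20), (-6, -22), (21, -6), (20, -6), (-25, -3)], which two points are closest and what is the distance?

Computing all pairwise distances among 7 points:

d((9, 11), (-27, 0)) = 37.6431
d((9, 11), (20, 20)) = 14.2127
d((9, 11), (-6, -22)) = 36.2491
d((9, 11), (21, -6)) = 20.8087
d((9, 11), (20, -6)) = 20.2485
d((9, 11), (-25, -3)) = 36.7696
d((-27, 0), (20, 20)) = 51.0784
d((-27, 0), (-6, -22)) = 30.4138
d((-27, 0), (21, -6)) = 48.3735
d((-27, 0), (20, -6)) = 47.3814
d((-27, 0), (-25, -3)) = 3.6056
d((20, 20), (-6, -22)) = 49.3964
d((20, 20), (21, -6)) = 26.0192
d((20, 20), (20, -6)) = 26.0
d((20, 20), (-25, -3)) = 50.5371
d((-6, -22), (21, -6)) = 31.3847
d((-6, -22), (20, -6)) = 30.5287
d((-6, -22), (-25, -3)) = 26.8701
d((21, -6), (20, -6)) = 1.0 <-- minimum
d((21, -6), (-25, -3)) = 46.0977
d((20, -6), (-25, -3)) = 45.0999

Closest pair: (21, -6) and (20, -6) with distance 1.0

The closest pair is (21, -6) and (20, -6) with Euclidean distance 1.0. For 7 points, brute-force pairwise comparison is shown above. For large n, the divide-and-conquer algorithm (sort by x, recurse on halves, check the dividing strip) achieves O(n log n).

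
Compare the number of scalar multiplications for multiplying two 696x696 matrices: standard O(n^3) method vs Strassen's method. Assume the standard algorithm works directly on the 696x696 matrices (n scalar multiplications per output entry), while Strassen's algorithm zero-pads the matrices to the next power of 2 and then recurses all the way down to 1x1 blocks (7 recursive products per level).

Matrix multiplication for 696x696 matrices:

Strassen's algorithm requires power-of-2 dimensions. Pad 696x696 to 1024x1024 (next power of 2).

Standard algorithm: 696^3 = 337153536 multiplications
Strassen's algorithm: 7^(log2(1024)) = 7^10 = 282475249 multiplications
Savings: 337153536 - 282475249 = 54678287 multiplications

Standard: 337153536 multiplications (696^3). Strassen: 282475249 multiplications (7^10, after padding to 1024x1024). Strassen reduces 8 recursive multiplications to 7 at each level.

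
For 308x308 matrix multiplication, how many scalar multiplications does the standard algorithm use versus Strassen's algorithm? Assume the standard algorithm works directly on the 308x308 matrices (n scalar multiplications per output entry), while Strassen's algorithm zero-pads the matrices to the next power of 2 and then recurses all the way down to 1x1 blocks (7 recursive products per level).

Matrix multiplication for 308x308 matrices:

Strassen's algorithm requires power-of-2 dimensions. Pad 308x308 to 512x512 (next power of 2).

Standard algorithm: 308^3 = 29218112 multiplications
Strassen's algorithm: 7^(log2(512)) = 7^9 = 40353607 multiplications
Difference: 29218112 - 40353607 = -11135495 (Strassen uses MORE here due to padding overhead — for small or just-over-power-of-2 n, padding can outweigh the per-level savings)

Standard: 29218112 multiplications (308^3). Strassen: 40353607 multiplications (7^9, after padding to 512x512). Strassen reduces 8 recursive multiplications to 7 at each level.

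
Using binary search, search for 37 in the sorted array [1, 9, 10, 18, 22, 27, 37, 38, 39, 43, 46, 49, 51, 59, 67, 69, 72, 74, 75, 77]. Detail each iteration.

Binary search for 37 in [1, 9, 10, 18, 22, 27, 37, 38, 39, 43, 46, 49, 51, 59, 67, 69, 72, 74, 75, 77]:

lo=0, hi=19, mid=9, arr[mid]=43 -> 43 > 37, search left half
lo=0, hi=8, mid=4, arr[mid]=22 -> 22 < 37, search right half
lo=5, hi=8, mid=6, arr[mid]=37 -> Found target at index 6!

Binary search finds 37 at index 6 after 3 comparisons. The search repeatedly halves the search space by comparing with the middle element.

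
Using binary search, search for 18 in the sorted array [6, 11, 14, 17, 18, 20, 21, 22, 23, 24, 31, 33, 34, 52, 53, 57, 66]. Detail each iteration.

Binary search for 18 in [6, 11, 14, 17, 18, 20, 21, 22, 23, 24, 31, 33, 34, 52, 53, 57, 66]:

lo=0, hi=16, mid=8, arr[mid]=23 -> 23 > 18, search left half
lo=0, hi=7, mid=3, arr[mid]=17 -> 17 < 18, search right half
lo=4, hi=7, mid=5, arr[mid]=20 -> 20 > 18, search left half
lo=4, hi=4, mid=4, arr[mid]=18 -> Found target at index 4!

Binary search finds 18 at index 4 after 4 comparisons. The search repeatedly halves the search space by comparing with the middle element.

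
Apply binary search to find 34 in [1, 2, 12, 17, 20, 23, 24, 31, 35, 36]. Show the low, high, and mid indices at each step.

Binary search for 34 in [1, 2, 12, 17, 20, 23, 24, 31, 35, 36]:

lo=0, hi=9, mid=4, arr[mid]=20 -> 20 < 34, search right half
lo=5, hi=9, mid=7, arr[mid]=31 -> 31 < 34, search right half
lo=8, hi=9, mid=8, arr[mid]=35 -> 35 > 34, search left half
lo=8 > hi=7, target 34 not found

Binary search determines that 34 is not in the array after 3 comparisons. The search space was exhausted without finding the target.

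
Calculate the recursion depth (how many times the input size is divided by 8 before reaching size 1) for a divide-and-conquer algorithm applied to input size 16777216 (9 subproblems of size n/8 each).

For divide and conquer with division factor 8:

Problem sizes at each level:
Level 0: 16777216
Level 1: 2097152
Level 2: 262144
Level 3: 32768
Level 4: 4096
Level 5: 512
Level 6: 64
Level 7: 8
Level 8: 1

The root is level 0 and the size-1 base case is level 8 (the tree spans levels 0 through 8, i.e. 9 levels counting the root), so the depth is the number of divisions: log_8(16777216) = 8

The recursion tree depth is log_8(16777216) = 8. At each level, the problem size is divided by 8, so it takes 8 divisions to reduce to a base case of size 1. The algorithm makes 9 recursive calls at each level.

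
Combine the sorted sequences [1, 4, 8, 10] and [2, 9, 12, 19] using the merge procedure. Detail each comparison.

Merging process:

Compare 1 vs 2: take 1 from left. Merged: [1]
Compare 4 vs 2: take 2 from right. Merged: [1, 2]
Compare 4 vs 9: take 4 from left. Merged: [1, 2, 4]
Compare 8 vs 9: take 8 from left. Merged: [1, 2, 4, 8]
Compare 10 vs 9: take 9 from right. Merged: [1, 2, 4, 8, 9]
Compare 10 vs 12: take 10 from left. Merged: [1, 2, 4, 8, 9, 10]
Append remaining from right: [12, 19]. Merged: [1, 2, 4, 8, 9, 10, 12, 19]

Final merged array: [1, 2, 4, 8, 9, 10, 12, 19]
Total comparisons: 6

The merged array is [1, 2, 4, 8, 9, 10, 12, 19], requiring 6 comparisons. The merge step runs in O(n) time where n is the total number of elements.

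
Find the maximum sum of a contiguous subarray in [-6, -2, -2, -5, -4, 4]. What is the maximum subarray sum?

Using Kadane's algorithm on [-6, -2, -2, -5, -4, 4]:

Scanning through the array:
Position 1 (value -2): max_ending_here = -2, max_so_far = -2
Position 2 (value -2): max_ending_here = -2, max_so_far = -2
Position 3 (value -5): max_ending_here = -5, max_so_far = -2
Position 4 (value -4): max_ending_here = -4, max_so_far = -2
Position 5 (value 4): max_ending_here = 4, max_so_far = 4

Maximum subarray: [4]
Maximum sum: 4

The maximum subarray is [4] with sum 4. This subarray runs from index 5 to index 5.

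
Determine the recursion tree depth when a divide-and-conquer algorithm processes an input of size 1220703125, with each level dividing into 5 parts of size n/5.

For divide and conquer with division factor 5:

Problem sizes at each level:
Level 0: 1220703125
Level 1: 244140625
Level 2: 48828125
Level 3: 9765625
Level 4: 1953125
Level 5: 390625
Level 6: 78125
Level 7: 15625
Level 8: 3125
Level 9: 625
Level 10: 125
Level 11: 25
Level 12: 5
Level 13: 1

The root is level 0 and the size-1 base case is level 13 (the tree spans levels 0 through 13, i.e. 14 levels counting the root), so the depth is the number of divisions: log_5(1220703125) = 13

The recursion tree depth is log_5(1220703125) = 13. At each level, the problem size is divided by 5, so it takes 13 divisions to reduce to a base case of size 1. The algorithm makes 5 recursive calls at each level.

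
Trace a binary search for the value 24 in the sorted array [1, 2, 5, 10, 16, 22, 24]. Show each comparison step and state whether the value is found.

Binary search for 24 in [1, 2, 5, 10, 16, 22, 24]:

lo=0, hi=6, mid=3, arr[mid]=10 -> 10 < 24, search right half
lo=4, hi=6, mid=5, arr[mid]=22 -> 22 < 24, search right half
lo=6, hi=6, mid=6, arr[mid]=24 -> Found target at index 6!

Binary search finds 24 at index 6 after 3 comparisons. The search repeatedly halves the search space by comparing with the middle element.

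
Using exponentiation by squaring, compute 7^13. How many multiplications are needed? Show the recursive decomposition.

Computing 7^13 by squaring (build up from 7^1; each line after the first costs one multiplication):

7^1 = 7
7^2 = (7^1)^2 = 7^2 = 49
7^3 = 7 * 7^2 = 7 * 49 = 343
7^6 = (7^3)^2 = 343^2 = 117649
7^12 = (7^6)^2 = 117649^2 = 13841287201
7^13 = 7 * 7^12 = 7 * 13841287201 = 96889010407

Result: 96889010407
Multiplications needed: 5 (5 lines after 7^1)

7^13 = 96889010407. Using exponentiation by squaring, this requires 5 multiplications. The key idea: if the exponent is even, square the half-power; if odd, multiply by the base once.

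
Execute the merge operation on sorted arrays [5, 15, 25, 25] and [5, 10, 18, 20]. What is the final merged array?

Merging process:

Compare 5 vs 5: take 5 from left. Merged: [5]
Compare 15 vs 5: take 5 from right. Merged: [5, 5]
Compare 15 vs 10: take 10 from right. Merged: [5, 5, 10]
Compare 15 vs 18: take 15 from left. Merged: [5, 5, 10, 15]
Compare 25 vs 18: take 18 from right. Merged: [5, 5, 10, 15, 18]
Compare 25 vs 20: take 20 from right. Merged: [5, 5, 10, 15, 18, 20]
Append remaining from left: [25, 25]. Merged: [5, 5, 10, 15, 18, 20, 25, 25]

Final merged array: [5, 5, 10, 15, 18, 20, 25, 25]
Total comparisons: 6

The merged array is [5, 5, 10, 15, 18, 20, 25, 25], requiring 6 comparisons. The merge step runs in O(n) time where n is the total number of elements.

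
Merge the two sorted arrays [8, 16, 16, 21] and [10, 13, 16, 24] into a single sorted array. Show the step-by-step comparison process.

Merging process:

Compare 8 vs 10: take 8 from left. Merged: [8]
Compare 16 vs 10: take 10 from right. Merged: [8, 10]
Compare 16 vs 13: take 13 from right. Merged: [8, 10, 13]
Compare 16 vs 16: take 16 from left. Merged: [8, 10, 13, 16]
Compare 16 vs 16: take 16 from left. Merged: [8, 10, 13, 16, 16]
Compare 21 vs 16: take 16 from right. Merged: [8, 10, 13, 16, 16, 16]
Compare 21 vs 24: take 21 from left. Merged: [8, 10, 13, 16, 16, 16, 21]
Append remaining from right: [24]. Merged: [8, 10, 13, 16, 16, 16, 21, 24]

Final merged array: [8, 10, 13, 16, 16, 16, 21, 24]
Total comparisons: 7

The merged array is [8, 10, 13, 16, 16, 16, 21, 24], requiring 7 comparisons. The merge step runs in O(n) time where n is the total number of elements.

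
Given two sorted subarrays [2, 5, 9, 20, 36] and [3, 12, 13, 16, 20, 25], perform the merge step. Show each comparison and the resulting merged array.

Merging process:

Compare 2 vs 3: take 2 from left. Merged: [2]
Compare 5 vs 3: take 3 from right. Merged: [2, 3]
Compare 5 vs 12: take 5 from left. Merged: [2, 3, 5]
Compare 9 vs 12: take 9 from left. Merged: [2, 3, 5, 9]
Compare 20 vs 12: take 12 from right. Merged: [2, 3, 5, 9, 12]
Compare 20 vs 13: take 13 from right. Merged: [2, 3, 5, 9, 12, 13]
Compare 20 vs 16: take 16 from right. Merged: [2, 3, 5, 9, 12, 13, 16]
Compare 20 vs 20: take 20 from left. Merged: [2, 3, 5, 9, 12, 13, 16, 20]
Compare 36 vs 20: take 20 from right. Merged: [2, 3, 5, 9, 12, 13, 16, 20, 20]
Compare 36 vs 25: take 25 from right. Merged: [2, 3, 5, 9, 12, 13, 16, 20, 20, 25]
Append remaining from left: [36]. Merged: [2, 3, 5, 9, 12, 13, 16, 20, 20, 25, 36]

Final merged array: [2, 3, 5, 9, 12, 13, 16, 20, 20, 25, 36]
Total comparisons: 10

The merged array is [2, 3, 5, 9, 12, 13, 16, 20, 20, 25, 36], requiring 10 comparisons. The merge step runs in O(n) time where n is the total number of elements.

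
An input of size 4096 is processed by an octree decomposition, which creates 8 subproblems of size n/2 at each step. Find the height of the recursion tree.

For divide and conquer with division factor 2:

Problem sizes at each level:
Level 0: 4096
Level 1: 2048
Level 2: 1024
Level 3: 512
Level 4: 256
Level 5: 128
Level 6: 64
Level 7: 32
Level 8: 16
Level 9: 8
Level 10: 4
Level 11: 2
Level 12: 1

The root is level 0 and the size-1 base case is level 12 (the tree spans levels 0 through 12, i.e. 13 levels counting the root), so the depth is the number of divisions: log_2(4096) = 12

The recursion tree depth is log_2(4096) = 12. At each level, the problem size is divided by 2, so it takes 12 divisions to reduce to a base case of size 1. The algorithm makes 8 recursive calls at each level.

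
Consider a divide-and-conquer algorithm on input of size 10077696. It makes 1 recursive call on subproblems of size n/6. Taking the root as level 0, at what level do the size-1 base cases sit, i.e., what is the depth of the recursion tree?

For divide and conquer with division factor 6:

Problem sizes at each level:
Level 0: 10077696
Level 1: 1679616
Level 2: 279936
Level 3: 46656
Level 4: 7776
Level 5: 1296
Level 6: 216
Level 7: 36
Level 8: 6
Level 9: 1

The root is level 0 and the size-1 base case is level 9 (the tree spans levels 0 through 9, i.e. 10 levels counting the root), so the depth is the number of divisions: log_6(10077696) = 9

The recursion tree depth is log_6(10077696) = 9. At each level, the problem size is divided by 6, so it takes 9 divisions to reduce to a base case of size 1. The algorithm makes 1 recursive call at each level.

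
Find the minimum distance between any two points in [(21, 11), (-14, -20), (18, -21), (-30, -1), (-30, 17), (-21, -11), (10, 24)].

Computing all pairwise distances among 7 points:

d((21, 11), (-14, -20)) = 46.7547
d((21, 11), (18, -21)) = 32.1403
d((21, 11), (-30, -1)) = 52.3927
d((21, 11), (-30, 17)) = 51.3517
d((21, 11), (-21, -11)) = 47.4131
d((21, 11), (10, 24)) = 17.0294
d((-14, -20), (18, -21)) = 32.0156
d((-14, -20), (-30, -1)) = 24.8395
d((-14, -20), (-30, 17)) = 40.3113
d((-14, -20), (-21, -11)) = 11.4018 <-- minimum
d((-14, -20), (10, 24)) = 50.1199
d((18, -21), (-30, -1)) = 52.0
d((18, -21), (-30, 17)) = 61.2209
d((18, -21), (-21, -11)) = 40.2616
d((18, -21), (10, 24)) = 45.7056
d((-30, -1), (-30, 17)) = 18.0
d((-30, -1), (-21, -11)) = 13.4536
d((-30, -1), (10, 24)) = 47.1699
d((-30, 17), (-21, -11)) = 29.4109
d((-30, 17), (10, 24)) = 40.6079
d((-21, -11), (10, 24)) = 46.7547

Closest pair: (-14, -20) and (-21, -11) with distance 11.4018

The closest pair is (-14, -20) and (-21, -11) with Euclidean distance 11.4018. For 7 points, brute-force pairwise comparison is shown above. For large n, the divide-and-conquer algorithm (sort by x, recurse on halves, check the dividing strip) achieves O(n log n).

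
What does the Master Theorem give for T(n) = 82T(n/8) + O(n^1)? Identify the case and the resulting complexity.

Master Theorem for T(n) = 82T(n/8) + O(n^1):

a = 82, b = 8, c = 1
log_b(a) = log_8(82) = 2.1192

Case 1: c = 1 < log_8(82) = 2.1192
T(n) = O(n^(log_8 82))

For T(n) = 82T(n/8) + O(n^1): log_8(82) = 2.1192. This is Case 1 of the Master Theorem (c < log_b(a), work dominated by leaves), giving O(n^(log_8 82)).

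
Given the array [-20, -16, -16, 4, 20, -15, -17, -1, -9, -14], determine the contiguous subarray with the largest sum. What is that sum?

Using Kadane's algorithm on [-20, -16, -16, 4, 20, -15, -17, -1, -9, -14]:

Scanning through the array:
Position 1 (value -16): max_ending_here = -16, max_so_far = -16
Position 2 (value -16): max_ending_here = -16, max_so_far = -16
Position 3 (value 4): max_ending_here = 4, max_so_far = 4
Position 4 (value 20): max_ending_here = 24, max_so_far = 24
Position 5 (value -15): max_ending_here = 9, max_so_far = 24
Position 6 (value -17): max_ending_here = -8, max_so_far = 24
Position 7 (value -1): max_ending_here = -1, max_so_far = 24
Position 8 (value -9): max_ending_here = -9, max_so_far = 24
Position 9 (value -14): max_ending_here = -14, max_so_far = 24

Maximum subarray: [4, 20]
Maximum sum: 24

The maximum subarray is [4, 20] with sum 24. This subarray runs from index 3 to index 4.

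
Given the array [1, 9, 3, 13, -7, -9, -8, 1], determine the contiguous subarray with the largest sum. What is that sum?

Using Kadane's algorithm on [1, 9, 3, 13, -7, -9, -8, 1]:

Scanning through the array:
Position 1 (value 9): max_ending_here = 10, max_so_far = 10
Position 2 (value 3): max_ending_here = 13, max_so_far = 13
Position 3 (value 13): max_ending_here = 26, max_so_far = 26
Position 4 (value -7): max_ending_here = 19, max_so_far = 26
Position 5 (value -9): max_ending_here = 10, max_so_far = 26
Position 6 (value -8): max_ending_here = 2, max_so_far = 26
Position 7 (value 1): max_ending_here = 3, max_so_far = 26

Maximum subarray: [1, 9, 3, 13]
Maximum sum: 26

The maximum subarray is [1, 9, 3, 13] with sum 26. This subarray runs from index 0 to index 3.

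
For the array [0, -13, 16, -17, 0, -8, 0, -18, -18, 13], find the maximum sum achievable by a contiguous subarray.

Using Kadane's algorithm on [0, -13, 16, -17, 0, -8, 0, -18, -18, 13]:

Scanning through the array:
Position 1 (value -13): max_ending_here = -13, max_so_far = 0
Position 2 (value 16): max_ending_here = 16, max_so_far = 16
Position 3 (value -17): max_ending_here = -1, max_so_far = 16
Position 4 (value 0): max_ending_here = 0, max_so_far = 16
Position 5 (value -8): max_ending_here = -8, max_so_far = 16
Position 6 (value 0): max_ending_here = 0, max_so_far = 16
Position 7 (value -18): max_ending_here = -18, max_so_far = 16
Position 8 (value -18): max_ending_here = -18, max_so_far = 16
Position 9 (value 13): max_ending_here = 13, max_so_far = 16

Maximum subarray: [16]
Maximum sum: 16

The maximum subarray is [16] with sum 16. This subarray runs from index 2 to index 2.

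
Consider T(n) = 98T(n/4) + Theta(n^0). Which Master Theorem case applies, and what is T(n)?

Master Theorem for T(n) = 98T(n/4) + O(n^0):

a = 98, b = 4, c = 0
log_b(a) = log_4(98) = 3.3074

Case 1: c = 0 < log_4(98) = 3.3074
T(n) = O(n^(log_4 98))

For T(n) = 98T(n/4) + O(n^0): log_4(98) = 3.3074. This is Case 1 of the Master Theorem (c < log_b(a), work dominated by leaves), giving O(n^(log_4 98)).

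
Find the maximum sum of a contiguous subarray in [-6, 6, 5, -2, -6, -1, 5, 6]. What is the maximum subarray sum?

Using Kadane's algorithm on [-6, 6, 5, -2, -6, -1, 5, 6]:

Scanning through the array:
Position 1 (value 6): max_ending_here = 6, max_so_far = 6
Position 2 (value 5): max_ending_here = 11, max_so_far = 11
Position 3 (value -2): max_ending_here = 9, max_so_far = 11
Position 4 (value -6): max_ending_here = 3, max_so_far = 11
Position 5 (value -1): max_ending_here = 2, max_so_far = 11
Position 6 (value 5): max_ending_here = 7, max_so_far = 11
Position 7 (value 6): max_ending_here = 13, max_so_far = 13

Maximum subarray: [6, 5, -2, -6, -1, 5, 6]
Maximum sum: 13

The maximum subarray is [6, 5, -2, -6, -1, 5, 6] with sum 13. This subarray runs from index 1 to index 7.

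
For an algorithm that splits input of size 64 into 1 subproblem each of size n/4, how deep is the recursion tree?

For divide and conquer with division factor 4:

Problem sizes at each level:
Level 0: 64
Level 1: 16
Level 2: 4
Level 3: 1

The root is level 0 and the size-1 base case is level 3 (the tree spans levels 0 through 3, i.e. 4 levels counting the root), so the depth is the number of divisions: log_4(64) = 3

The recursion tree depth is log_4(64) = 3. At each level, the problem size is divided by 4, so it takes 3 divisions to reduce to a base case of size 1. The algorithm makes 1 recursive call at each level.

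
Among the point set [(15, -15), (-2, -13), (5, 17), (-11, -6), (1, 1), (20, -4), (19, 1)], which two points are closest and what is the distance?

Computing all pairwise distances among 7 points:

d((15, -15), (-2, -13)) = 17.1172
d((15, -15), (5, 17)) = 33.5261
d((15, -15), (-11, -6)) = 27.5136
d((15, -15), (1, 1)) = 21.2603
d((15, -15), (20, -4)) = 12.083
d((15, -15), (19, 1)) = 16.4924
d((-2, -13), (5, 17)) = 30.8058
d((-2, -13), (-11, -6)) = 11.4018
d((-2, -13), (1, 1)) = 14.3178
d((-2, -13), (20, -4)) = 23.7697
d((-2, -13), (19, 1)) = 25.2389
d((5, 17), (-11, -6)) = 28.0179
d((5, 17), (1, 1)) = 16.4924
d((5, 17), (20, -4)) = 25.807
d((5, 17), (19, 1)) = 21.2603
d((-11, -6), (1, 1)) = 13.8924
d((-11, -6), (20, -4)) = 31.0644
d((-11, -6), (19, 1)) = 30.8058
d((1, 1), (20, -4)) = 19.6469
d((1, 1), (19, 1)) = 18.0
d((20, -4), (19, 1)) = 5.099 <-- minimum

Closest pair: (20, -4) and (19, 1) with distance 5.099

The closest pair is (20, -4) and (19, 1) with Euclidean distance 5.099. For 7 points, brute-force pairwise comparison is shown above. For large n, the divide-and-conquer algorithm (sort by x, recurse on halves, check the dividing strip) achieves O(n log n).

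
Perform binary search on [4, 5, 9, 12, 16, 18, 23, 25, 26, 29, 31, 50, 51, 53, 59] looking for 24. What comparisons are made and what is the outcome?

Binary search for 24 in [4, 5, 9, 12, 16, 18, 23, 25, 26, 29, 31, 50, 51, 53, 59]:

lo=0, hi=14, mid=7, arr[mid]=25 -> 25 > 24, search left half
lo=0, hi=6, mid=3, arr[mid]=12 -> 12 < 24, search right half
lo=4, hi=6, mid=5, arr[mid]=18 -> 18 < 24, search right half
lo=6, hi=6, mid=6, arr[mid]=23 -> 23 < 24, search right half
lo=7 > hi=6, target 24 not found

Binary search determines that 24 is not in the array after 4 comparisons. The search space was exhausted without finding the target.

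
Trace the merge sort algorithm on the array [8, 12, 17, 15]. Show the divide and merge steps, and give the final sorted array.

Merge sort trace:

Split: [8, 12, 17, 15] -> [8, 12] and [17, 15]
  Split: [8, 12] -> [8] and [12]
  Merge: [8] + [12] -> [8, 12]
  Split: [17, 15] -> [17] and [15]
  Merge: [17] + [15] -> [15, 17]
Merge: [8, 12] + [15, 17] -> [8, 12, 15, 17]

Final sorted array: [8, 12, 15, 17]

The merge sort proceeds by recursively splitting the array and merging sorted halves.
After all merges, the sorted array is [8, 12, 15, 17].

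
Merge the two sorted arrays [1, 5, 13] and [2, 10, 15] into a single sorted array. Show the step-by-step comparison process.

Merging process:

Compare 1 vs 2: take 1 from left. Merged: [1]
Compare 5 vs 2: take 2 from right. Merged: [1, 2]
Compare 5 vs 10: take 5 from left. Merged: [1, 2, 5]
Compare 13 vs 10: take 10 from right. Merged: [1, 2, 5, 10]
Compare 13 vs 15: take 13 from left. Merged: [1, 2, 5, 10, 13]
Append remaining from right: [15]. Merged: [1, 2, 5, 10, 13, 15]

Final merged array: [1, 2, 5, 10, 13, 15]
Total comparisons: 5

The merged array is [1, 2, 5, 10, 13, 15], requiring 5 comparisons. The merge step runs in O(n) time where n is the total number of elements.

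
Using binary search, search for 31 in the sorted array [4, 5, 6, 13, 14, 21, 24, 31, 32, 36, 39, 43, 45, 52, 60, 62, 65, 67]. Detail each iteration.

Binary search for 31 in [4, 5, 6, 13, 14, 21, 24, 31, 32, 36, 39, 43, 45, 52, 60, 62, 65, 67]:

lo=0, hi=17, mid=8, arr[mid]=32 -> 32 > 31, search left half
lo=0, hi=7, mid=3, arr[mid]=13 -> 13 < 31, search right half
lo=4, hi=7, mid=5, arr[mid]=21 -> 21 < 31, search right half
lo=6, hi=7, mid=6, arr[mid]=24 -> 24 < 31, search right half
lo=7, hi=7, mid=7, arr[mid]=31 -> Found target at index 7!

Binary search finds 31 at index 7 after 5 comparisons. The search repeatedly halves the search space by comparing with the middle element.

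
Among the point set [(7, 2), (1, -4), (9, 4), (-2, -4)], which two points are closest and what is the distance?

Computing all pairwise distances among 4 points:

d((7, 2), (1, -4)) = 8.4853
d((7, 2), (9, 4)) = 2.8284 <-- minimum
d((7, 2), (-2, -4)) = 10.8167
d((1, -4), (9, 4)) = 11.3137
d((1, -4), (-2, -4)) = 3.0
d((9, 4), (-2, -4)) = 13.6015

Closest pair: (7, 2) and (9, 4) with distance 2.8284

The closest pair is (7, 2) and (9, 4) with Euclidean distance 2.8284. For 4 points, brute-force pairwise comparison is shown above. For large n, the divide-and-conquer algorithm (sort by x, recurse on halves, check the dividing strip) achieves O(n log n).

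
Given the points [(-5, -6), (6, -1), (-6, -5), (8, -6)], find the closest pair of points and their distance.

Computing all pairwise distances among 4 points:

d((-5, -6), (6, -1)) = 12.083
d((-5, -6), (-6, -5)) = 1.4142 <-- minimum
d((-5, -6), (8, -6)) = 13.0
d((6, -1), (-6, -5)) = 12.6491
d((6, -1), (8, -6)) = 5.3852
d((-6, -5), (8, -6)) = 14.0357

Closest pair: (-5, -6) and (-6, -5) with distance 1.4142

The closest pair is (-5, -6) and (-6, -5) with Euclidean distance 1.4142. For 4 points, brute-force pairwise comparison is shown above. For large n, the divide-and-conquer algorithm (sort by x, recurse on halves, check the dividing strip) achieves O(n log n).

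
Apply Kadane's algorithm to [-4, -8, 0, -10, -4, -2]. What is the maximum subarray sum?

Using Kadane's algorithm on [-4, -8, 0, -10, -4, -2]:

Scanning through the array:
Position 1 (value -8): max_ending_here = -8, max_so_far = -4
Position 2 (value 0): max_ending_here = 0, max_so_far = 0
Position 3 (value -10): max_ending_here = -10, max_so_far = 0
Position 4 (value -4): max_ending_here = -4, max_so_far = 0
Position 5 (value -2): max_ending_here = -2, max_so_far = 0

Maximum subarray: [0]
Maximum sum: 0

The maximum subarray is [0] with sum 0. This subarray runs from index 2 to index 2.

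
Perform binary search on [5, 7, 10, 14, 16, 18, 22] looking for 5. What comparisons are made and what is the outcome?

Binary search for 5 in [5, 7, 10, 14, 16, 18, 22]:

lo=0, hi=6, mid=3, arr[mid]=14 -> 14 > 5, search left half
lo=0, hi=2, mid=1, arr[mid]=7 -> 7 > 5, search left half
lo=0, hi=0, mid=0, arr[mid]=5 -> Found target at index 0!

Binary search finds 5 at index 0 after 3 comparisons. The search repeatedly halves the search space by comparing with the middle element.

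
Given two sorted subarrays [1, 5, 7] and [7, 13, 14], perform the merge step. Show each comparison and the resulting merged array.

Merging process:

Compare 1 vs 7: take 1 from left. Merged: [1]
Compare 5 vs 7: take 5 from left. Merged: [1, 5]
Compare 7 vs 7: take 7 from left. Merged: [1, 5, 7]
Append remaining from right: [7, 13, 14]. Merged: [1, 5, 7, 7, 13, 14]

Final merged array: [1, 5, 7, 7, 13, 14]
Total comparisons: 3

The merged array is [1, 5, 7, 7, 13, 14], requiring 3 comparisons. The merge step runs in O(n) time where n is the total number of elements.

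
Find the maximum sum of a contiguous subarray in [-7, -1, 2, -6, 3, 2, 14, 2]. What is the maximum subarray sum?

Using Kadane's algorithm on [-7, -1, 2, -6, 3, 2, 14, 2]:

Scanning through the array:
Position 1 (value -1): max_ending_here = -1, max_so_far = -1
Position 2 (value 2): max_ending_here = 2, max_so_far = 2
Position 3 (value -6): max_ending_here = -4, max_so_far = 2
Position 4 (value 3): max_ending_here = 3, max_so_far = 3
Position 5 (value 2): max_ending_here = 5, max_so_far = 5
Position 6 (value 14): max_ending_here = 19, max_so_far = 19
Position 7 (value 2): max_ending_here = 21, max_so_far = 21

Maximum subarray: [3, 2, 14, 2]
Maximum sum: 21

The maximum subarray is [3, 2, 14, 2] with sum 21. This subarray runs from index 4 to index 7.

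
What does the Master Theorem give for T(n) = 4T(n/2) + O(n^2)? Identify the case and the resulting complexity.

Master Theorem for T(n) = 4T(n/2) + O(n^2):

a = 4, b = 2, c = 2
log_b(a) = log_2(4) = 2.0000

Case 2: c = 2 = log_2(4) = 2.0000
T(n) = O(n^2 log n) = O(n^2 log n)

For T(n) = 4T(n/2) + O(n^2): log_2(4) = 2.0000. This is Case 2 of the Master Theorem (c = log_b(a), equal work at all levels), giving O(n^2 log n).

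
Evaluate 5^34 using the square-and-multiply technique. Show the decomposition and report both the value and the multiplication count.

Computing 5^34 by squaring (build up from 5^1; each line after the first costs one multiplication):

5^1 = 5
5^2 = (5^1)^2 = 5^2 = 25
5^4 = (5^2)^2 = 25^2 = 625
5^8 = (5^4)^2 = 625^2 = 390625
5^16 = (5^8)^2 = 390625^2 = 152587890625
5^17 = 5 * 5^16 = 5 * 152587890625 = 762939453125
5^34 = (5^17)^2 = 762939453125^2 = 582076609134674072265625

Result: 582076609134674072265625
Multiplications needed: 6 (6 lines after 5^1)

5^34 = 582076609134674072265625. Using exponentiation by squaring, this requires 6 multiplications. The key idea: if the exponent is even, square the half-power; if odd, multiply by the base once.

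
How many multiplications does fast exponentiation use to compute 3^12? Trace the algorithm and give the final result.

Computing 3^12 by squaring (build up from 3^1; each line after the first costs one multiplication):

3^1 = 3
3^2 = (3^1)^2 = 3^2 = 9
3^3 = 3 * 3^2 = 3 * 9 = 27
3^6 = (3^3)^2 = 27^2 = 729
3^12 = (3^6)^2 = 729^2 = 531441

Result: 531441
Multiplications needed: 4 (4 lines after 3^1)

3^12 = 531441. Using exponentiation by squaring, this requires 4 multiplications. The key idea: if the exponent is even, square the half-power; if odd, multiply by the base once.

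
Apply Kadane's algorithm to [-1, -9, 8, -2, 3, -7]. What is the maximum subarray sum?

Using Kadane's algorithm on [-1, -9, 8, -2, 3, -7]:

Scanning through the array:
Position 1 (value -9): max_ending_here = -9, max_so_far = -1
Position 2 (value 8): max_ending_here = 8, max_so_far = 8
Position 3 (value -2): max_ending_here = 6, max_so_far = 8
Position 4 (value 3): max_ending_here = 9, max_so_far = 9
Position 5 (value -7): max_ending_here = 2, max_so_far = 9

Maximum subarray: [8, -2, 3]
Maximum sum: 9

The maximum subarray is [8, -2, 3] with sum 9. This subarray runs from index 2 to index 4.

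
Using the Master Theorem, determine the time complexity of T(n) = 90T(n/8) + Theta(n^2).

Master Theorem for T(n) = 90T(n/8) + O(n^2):

a = 90, b = 8, c = 2
log_b(a) = log_8(90) = 2.1640

Case 1: c = 2 < log_8(90) = 2.1640
T(n) = O(n^(log_8 90))

For T(n) = 90T(n/8) + O(n^2): log_8(90) = 2.1640. This is Case 1 of the Master Theorem (c < log_b(a), work dominated by leaves), giving O(n^(log_8 90)).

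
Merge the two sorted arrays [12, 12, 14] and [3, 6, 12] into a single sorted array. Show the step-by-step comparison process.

Merging process:

Compare 12 vs 3: take 3 from right. Merged: [3]
Compare 12 vs 6: take 6 from right. Merged: [3, 6]
Compare 12 vs 12: take 12 from left. Merged: [3, 6, 12]
Compare 12 vs 12: take 12 from left. Merged: [3, 6, 12, 12]
Compare 14 vs 12: take 12 from right. Merged: [3, 6, 12, 12, 12]
Append remaining from left: [14]. Merged: [3, 6, 12, 12, 12, 14]

Final merged array: [3, 6, 12, 12, 12, 14]
Total comparisons: 5

The merged array is [3, 6, 12, 12, 12, 14], requiring 5 comparisons. The merge step runs in O(n) time where n is the total number of elements.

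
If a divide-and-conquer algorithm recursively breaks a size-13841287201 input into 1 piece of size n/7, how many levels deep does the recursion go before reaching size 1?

For divide and conquer with division factor 7:

Problem sizes at each level:
Level 0: 13841287201
Level 1: 1977326743
Level 2: 282475249
Level 3: 40353607
Level 4: 5764801
Level 5: 823543
Level 6: 117649
Level 7: 16807
Level 8: 2401
Level 9: 343
Level 10: 49
Level 11: 7
Level 12: 1

The root is level 0 and the size-1 base case is level 12 (the tree spans levels 0 through 12, i.e. 13 levels counting the root), so the depth is the number of divisions: log_7(13841287201) = 12

The recursion tree depth is log_7(13841287201) = 12. At each level, the problem size is divided by 7, so it takes 12 divisions to reduce to a base case of size 1. The algorithm makes 1 recursive call at each level.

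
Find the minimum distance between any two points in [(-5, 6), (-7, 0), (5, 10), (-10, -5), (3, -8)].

Computing all pairwise distances among 5 points:

d((-5, 6), (-7, 0)) = 6.3246
d((-5, 6), (5, 10)) = 10.7703
d((-5, 6), (-10, -5)) = 12.083
d((-5, 6), (3, -8)) = 16.1245
d((-7, 0), (5, 10)) = 15.6205
d((-7, 0), (-10, -5)) = 5.831 <-- minimum
d((-7, 0), (3, -8)) = 12.8062
d((5, 10), (-10, -5)) = 21.2132
d((5, 10), (3, -8)) = 18.1108
d((-10, -5), (3, -8)) = 13.3417

Closest pair: (-7, 0) and (-10, -5) with distance 5.831

The closest pair is (-7, 0) and (-10, -5) with Euclidean distance 5.831. For 5 points, brute-force pairwise comparison is shown above. For large n, the divide-and-conquer algorithm (sort by x, recurse on halves, check the dividing strip) achieves O(n log n).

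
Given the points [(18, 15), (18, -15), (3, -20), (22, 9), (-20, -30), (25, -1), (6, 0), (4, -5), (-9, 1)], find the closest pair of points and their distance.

Computing all pairwise distances among 9 points:

d((18, 15), (18, -15)) = 30.0
d((18, 15), (3, -20)) = 38.0789
d((18, 15), (22, 9)) = 7.2111
d((18, 15), (-20, -30)) = 58.8982
d((18, 15), (25, -1)) = 17.4642
d((18, 15), (6, 0)) = 19.2094
d((18, 15), (4, -5)) = 24.4131
d((18, 15), (-9, 1)) = 30.4138
d((18, -15), (3, -20)) = 15.8114
d((18, -15), (22, 9)) = 24.3311
d((18, -15), (-20, -30)) = 40.8534
d((18, -15), (25, -1)) = 15.6525
d((18, -15), (6, 0)) = 19.2094
d((18, -15), (4, -5)) = 17.2047
d((18, -15), (-9, 1)) = 31.3847
d((3, -20), (22, 9)) = 34.6699
d((3, -20), (-20, -30)) = 25.0799
d((3, -20), (25, -1)) = 29.0689
d((3, -20), (6, 0)) = 20.2237
d((3, -20), (4, -5)) = 15.0333
d((3, -20), (-9, 1)) = 24.1868
d((22, 9), (-20, -30)) = 57.3149
d((22, 9), (25, -1)) = 10.4403
d((22, 9), (6, 0)) = 18.3576
d((22, 9), (4, -5)) = 22.8035
d((22, 9), (-9, 1)) = 32.0156
d((-20, -30), (25, -1)) = 53.535
d((-20, -30), (6, 0)) = 39.6989
d((-20, -30), (4, -5)) = 34.6554
d((-20, -30), (-9, 1)) = 32.8938
d((25, -1), (6, 0)) = 19.0263
d((25, -1), (4, -5)) = 21.3776
d((25, -1), (-9, 1)) = 34.0588
d((6, 0), (4, -5)) = 5.3852 <-- minimum
d((6, 0), (-9, 1)) = 15.0333
d((4, -5), (-9, 1)) = 14.3178

Closest pair: (6, 0) and (4, -5) with distance 5.3852

The closest pair is (6, 0) and (4, -5) with Euclidean distance 5.3852. For 9 points, brute-force pairwise comparison is shown above. For large n, the divide-and-conquer algorithm (sort by x, recurse on halves, check the dividing strip) achieves O(n log n).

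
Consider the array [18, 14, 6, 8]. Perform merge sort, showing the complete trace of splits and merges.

Merge sort trace:

Split: [18, 14, 6, 8] -> [18, 14] and [6, 8]
  Split: [18, 14] -> [18] and [14]
  Merge: [18] + [14] -> [14, 18]
  Split: [6, 8] -> [6] and [8]
  Merge: [6] + [8] -> [6, 8]
Merge: [14, 18] + [6, 8] -> [6, 8, 14, 18]

Final sorted array: [6, 8, 14, 18]

The merge sort proceeds by recursively splitting the array and merging sorted halves.
After all merges, the sorted array is [6, 8, 14, 18].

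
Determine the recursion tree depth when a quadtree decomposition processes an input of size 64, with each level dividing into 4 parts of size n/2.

For divide and conquer with division factor 2:

Problem sizes at each level:
Level 0: 64
Level 1: 32
Level 2: 16
Level 3: 8
Level 4: 4
Level 5: 2
Level 6: 1

The root is level 0 and the size-1 base case is level 6 (the tree spans levels 0 through 6, i.e. 7 levels counting the root), so the depth is the number of divisions: log_2(64) = 6

The recursion tree depth is log_2(64) = 6. At each level, the problem size is divided by 2, so it takes 6 divisions to reduce to a base case of size 1. The algorithm makes 4 recursive calls at each level.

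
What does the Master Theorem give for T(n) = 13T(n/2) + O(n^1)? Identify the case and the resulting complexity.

Master Theorem for T(n) = 13T(n/2) + O(n^1):

a = 13, b = 2, c = 1
log_b(a) = log_2(13) = 3.7004

Case 1: c = 1 < log_2(13) = 3.7004
T(n) = O(n^(log_2 13))

For T(n) = 13T(n/2) + O(n^1): log_2(13) = 3.7004. This is Case 1 of the Master Theorem (c < log_b(a), work dominated by leaves), giving O(n^(log_2 13)).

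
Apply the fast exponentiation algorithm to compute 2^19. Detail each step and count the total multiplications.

Computing 2^19 by squaring (build up from 2^1; each line after the first costs one multiplication):

2^1 = 2
2^2 = (2^1)^2 = 2^2 = 4
2^4 = (2^2)^2 = 4^2 = 16
2^8 = (2^4)^2 = 16^2 = 256
2^9 = 2 * 2^8 = 2 * 256 = 512
2^18 = (2^9)^2 = 512^2 = 262144
2^19 = 2 * 2^18 = 2 * 262144 = 524288

Result: 524288
Multiplications needed: 6 (6 lines after 2^1)

2^19 = 524288. Using exponentiation by squaring, this requires 6 multiplications. The key idea: if the exponent is even, square the half-power; if odd, multiply by the base once.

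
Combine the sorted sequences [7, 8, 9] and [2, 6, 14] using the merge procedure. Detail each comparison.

Merging process:

Compare 7 vs 2: take 2 from right. Merged: [2]
Compare 7 vs 6: take 6 from right. Merged: [2, 6]
Compare 7 vs 14: take 7 from left. Merged: [2, 6, 7]
Compare 8 vs 14: take 8 from left. Merged: [2, 6, 7, 8]
Compare 9 vs 14: take 9 from left. Merged: [2, 6, 7, 8, 9]
Append remaining from right: [14]. Merged: [2, 6, 7, 8, 9, 14]

Final merged array: [2, 6, 7, 8, 9, 14]
Total comparisons: 5

The merged array is [2, 6, 7, 8, 9, 14], requiring 5 comparisons. The merge step runs in O(n) time where n is the total number of elements.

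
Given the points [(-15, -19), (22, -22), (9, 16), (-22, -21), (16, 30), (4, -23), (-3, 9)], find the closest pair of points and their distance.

Computing all pairwise distances among 7 points:

d((-15, -19), (22, -22)) = 37.1214
d((-15, -19), (9, 16)) = 42.4382
d((-15, -19), (-22, -21)) = 7.2801 <-- minimum
d((-15, -19), (16, 30)) = 57.9828
d((-15, -19), (4, -23)) = 19.4165
d((-15, -19), (-3, 9)) = 30.4631
d((22, -22), (9, 16)) = 40.1622
d((22, -22), (-22, -21)) = 44.0114
d((22, -22), (16, 30)) = 52.345
d((22, -22), (4, -23)) = 18.0278
d((22, -22), (-3, 9)) = 39.8246
d((9, 16), (-22, -21)) = 48.2701
d((9, 16), (16, 30)) = 15.6525
d((9, 16), (4, -23)) = 39.3192
d((9, 16), (-3, 9)) = 13.8924
d((-22, -21), (16, 30)) = 63.6003
d((-22, -21), (4, -23)) = 26.0768
d((-22, -21), (-3, 9)) = 35.5106
d((16, 30), (4, -23)) = 54.3415
d((16, 30), (-3, 9)) = 28.3196
d((4, -23), (-3, 9)) = 32.7567

Closest pair: (-15, -19) and (-22, -21) with distance 7.2801

The closest pair is (-15, -19) and (-22, -21) with Euclidean distance 7.2801. For 7 points, brute-force pairwise comparison is shown above. For large n, the divide-and-conquer algorithm (sort by x, recurse on halves, check the dividing strip) achieves O(n log n).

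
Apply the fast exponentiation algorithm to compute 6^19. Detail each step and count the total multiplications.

Computing 6^19 by squaring (build up from 6^1; each line after the first costs one multiplication):

6^1 = 6
6^2 = (6^1)^2 = 6^2 = 36
6^4 = (6^2)^2 = 36^2 = 1296
6^8 = (6^4)^2 = 1296^2 = 1679616
6^9 = 6 * 6^8 = 6 * 1679616 = 10077696
6^18 = (6^9)^2 = 10077696^2 = 101559956668416
6^19 = 6 * 6^18 = 6 * 101559956668416 = 609359740010496

Result: 609359740010496
Multiplications needed: 6 (6 lines after 6^1)

6^19 = 609359740010496. Using exponentiation by squaring, this requires 6 multiplications. The key idea: if the exponent is even, square the half-power; if odd, multiply by the base once.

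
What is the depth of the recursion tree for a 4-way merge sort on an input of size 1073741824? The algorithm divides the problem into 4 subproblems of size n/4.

For divide and conquer with division factor 4:

Problem sizes at each level:
Level 0: 1073741824
Level 1: 268435456
Level 2: 67108864
Level 3: 16777216
Level 4: 4194304
Level 5: 1048576
Level 6: 262144
Level 7: 65536
Level 8: 16384
Level 9: 4096
Level 10: 1024
Level 11: 256
Level 12: 64
Level 13: 16
Level 14: 4
Level 15: 1

The root is level 0 and the size-1 base case is level 15 (the tree spans levels 0 through 15, i.e. 16 levels counting the root), so the depth is the number of divisions: log_4(1073741824) = 15

The recursion tree depth is log_4(1073741824) = 15. At each level, the problem size is divided by 4, so it takes 15 divisions to reduce to a base case of size 1. The algorithm makes 4 recursive calls at each level.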